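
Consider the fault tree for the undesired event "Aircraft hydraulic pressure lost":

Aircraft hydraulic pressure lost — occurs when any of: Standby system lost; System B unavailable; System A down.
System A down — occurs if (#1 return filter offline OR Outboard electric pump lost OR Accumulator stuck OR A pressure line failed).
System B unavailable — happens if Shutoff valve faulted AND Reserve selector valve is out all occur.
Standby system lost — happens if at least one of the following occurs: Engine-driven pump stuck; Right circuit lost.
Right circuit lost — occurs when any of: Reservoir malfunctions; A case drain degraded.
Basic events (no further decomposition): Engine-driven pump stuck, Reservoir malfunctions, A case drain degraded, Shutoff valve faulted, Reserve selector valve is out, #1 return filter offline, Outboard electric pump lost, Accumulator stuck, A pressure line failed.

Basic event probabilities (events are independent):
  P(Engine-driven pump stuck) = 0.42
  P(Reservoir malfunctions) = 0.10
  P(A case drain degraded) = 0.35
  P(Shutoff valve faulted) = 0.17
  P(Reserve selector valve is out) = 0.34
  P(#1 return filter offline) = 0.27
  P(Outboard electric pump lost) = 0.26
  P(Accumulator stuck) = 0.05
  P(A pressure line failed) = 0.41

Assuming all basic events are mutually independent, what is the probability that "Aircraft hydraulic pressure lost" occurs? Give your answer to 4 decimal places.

0.9032

P(Right circuit lost) [OR] = 1 − (1−0.10) × (1−0.35) = 0.415000
P(Standby system lost) [OR] = 1 − (1−0.42) × (1−0.415000) = 0.660700
P(System B unavailable) [AND] = 0.17 × 0.34 = 0.057800
P(System A down) [OR] = 1 − (1−0.27) × (1−0.26) × (1−0.05) × (1−0.41) = 0.697218
P(Aircraft hydraulic pressure lost) [OR] = 1 − (1−0.660700) × (1−0.057800) × (1−0.697218) = 0.903204
Rounded to 4 decimal places: P(Aircraft hydraulic pressure lost) ≈ 0.9032.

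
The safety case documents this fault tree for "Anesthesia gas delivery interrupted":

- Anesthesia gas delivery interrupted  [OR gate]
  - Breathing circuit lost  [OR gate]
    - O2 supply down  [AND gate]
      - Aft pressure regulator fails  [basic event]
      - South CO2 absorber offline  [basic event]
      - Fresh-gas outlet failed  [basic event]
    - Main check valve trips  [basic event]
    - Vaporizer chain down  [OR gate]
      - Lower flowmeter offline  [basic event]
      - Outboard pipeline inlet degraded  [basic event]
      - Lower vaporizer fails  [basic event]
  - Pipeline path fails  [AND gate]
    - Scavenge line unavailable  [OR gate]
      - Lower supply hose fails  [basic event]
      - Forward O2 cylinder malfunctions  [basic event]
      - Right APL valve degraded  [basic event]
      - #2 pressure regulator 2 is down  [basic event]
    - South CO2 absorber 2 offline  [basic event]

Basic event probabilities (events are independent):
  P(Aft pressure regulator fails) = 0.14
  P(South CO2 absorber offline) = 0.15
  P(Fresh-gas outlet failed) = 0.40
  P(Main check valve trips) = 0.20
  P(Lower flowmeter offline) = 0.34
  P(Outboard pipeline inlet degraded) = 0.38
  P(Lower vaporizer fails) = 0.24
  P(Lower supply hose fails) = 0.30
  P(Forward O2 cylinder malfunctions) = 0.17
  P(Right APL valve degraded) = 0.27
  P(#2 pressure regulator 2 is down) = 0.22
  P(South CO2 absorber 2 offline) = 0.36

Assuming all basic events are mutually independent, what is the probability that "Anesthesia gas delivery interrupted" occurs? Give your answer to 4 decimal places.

P(O2 supply down) [AND] = 0.14 × 0.15 × 0.40 = 0.008400
P(Vaporizer chain down) [OR] = 1 − (1−0.34) × (1−0.38) × (1−0.24) = 0.689008
P(Breathing circuit lost) [OR] = 1 − (1−0.008400) × (1−0.20) × (1−0.689008) = 0.753296
P(Scavenge line unavailable) [OR] = 1 − (1−0.30) × (1−0.17) × (1−0.27) × (1−0.22) = 0.669179
P(Pipeline path fails) [AND] = 0.669179 × 0.36 = 0.240904
P(Anesthesia gas delivery interrupted) [OR] = 1 − (1−0.753296) × (1−0.240904) = 0.812728
Rounded to 4 decimal places: P(Anesthesia gas delivery interrupted) ≈ 0.8127.

0.8127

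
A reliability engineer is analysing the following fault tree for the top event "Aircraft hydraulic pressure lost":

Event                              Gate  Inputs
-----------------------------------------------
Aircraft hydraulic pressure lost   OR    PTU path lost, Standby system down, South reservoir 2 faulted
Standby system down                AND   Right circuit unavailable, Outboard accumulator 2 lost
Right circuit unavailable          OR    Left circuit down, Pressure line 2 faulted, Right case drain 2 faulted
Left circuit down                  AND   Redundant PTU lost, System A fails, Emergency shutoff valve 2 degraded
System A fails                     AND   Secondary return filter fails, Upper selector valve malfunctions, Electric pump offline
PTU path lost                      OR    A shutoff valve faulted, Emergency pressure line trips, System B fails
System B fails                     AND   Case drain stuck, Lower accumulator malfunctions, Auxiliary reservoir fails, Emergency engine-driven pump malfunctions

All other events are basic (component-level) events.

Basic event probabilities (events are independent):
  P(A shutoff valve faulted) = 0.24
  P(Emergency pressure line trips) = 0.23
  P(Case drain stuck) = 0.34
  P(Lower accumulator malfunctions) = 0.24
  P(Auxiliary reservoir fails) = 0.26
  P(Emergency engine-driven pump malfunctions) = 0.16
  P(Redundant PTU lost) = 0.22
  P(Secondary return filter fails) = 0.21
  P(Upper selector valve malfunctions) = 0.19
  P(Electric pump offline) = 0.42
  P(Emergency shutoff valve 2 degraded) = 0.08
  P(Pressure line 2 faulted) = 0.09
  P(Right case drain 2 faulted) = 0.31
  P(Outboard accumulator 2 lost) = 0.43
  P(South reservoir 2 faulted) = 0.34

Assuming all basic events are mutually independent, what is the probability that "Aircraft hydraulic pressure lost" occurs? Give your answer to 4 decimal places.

P(System B fails) [AND] = 0.34 × 0.24 × 0.26 × 0.16 = 0.003395
P(PTU path lost) [OR] = 1 − (1−0.24) × (1−0.23) × (1−0.003395) = 0.416787
P(System A fails) [AND] = 0.21 × 0.19 × 0.42 = 0.016758
P(Left circuit down) [AND] = 0.22 × 0.016758 × 0.08 = 0.000295
P(Right circuit unavailable) [OR] = 1 − (1−0.000295) × (1−0.09) × (1−0.31) = 0.372285
P(Standby system down) [AND] = 0.372285 × 0.43 = 0.160083
P(Aircraft hydraulic pressure lost) [OR] = 1 − (1−0.416787) × (1−0.160083) × (1−0.34) = 0.676699
Rounded to 4 decimal places: P(Aircraft hydraulic pressure lost) ≈ 0.6767.

0.6767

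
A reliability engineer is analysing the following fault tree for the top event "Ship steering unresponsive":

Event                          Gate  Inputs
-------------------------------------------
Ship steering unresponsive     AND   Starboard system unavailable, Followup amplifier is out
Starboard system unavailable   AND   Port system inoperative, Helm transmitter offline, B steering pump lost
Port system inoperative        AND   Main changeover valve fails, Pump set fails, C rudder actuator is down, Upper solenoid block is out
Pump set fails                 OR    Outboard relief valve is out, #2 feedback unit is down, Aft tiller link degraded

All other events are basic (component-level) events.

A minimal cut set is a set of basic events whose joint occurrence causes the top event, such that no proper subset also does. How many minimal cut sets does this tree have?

Pump set fails [OR]: union of children's cut sets → 3 cut set(s).
Port system inoperative [AND]: one cut set from each child combined → 1 × 3 × 1 × 1 = 3 cut set(s).
Starboard system unavailable [AND]: one cut set from each child combined → 3 × 1 × 1 = 3 cut set(s).
Ship steering unresponsive [AND]: one cut set from each child combined → 3 × 1 = 3 cut set(s).
Minimal cut sets: {B steering pump lost, C rudder actuator is down, Followup amplifier is out, Helm transmitter offline, Main changeover valve fails, Outboard relief valve is out, Upper solenoid block is out}; {#2 feedback unit is down, B steering pump lost, C rudder actuator is down, Followup amplifier is out, Helm transmitter offline, Main changeover valve fails, Upper solenoid block is out}; {Aft tiller link degraded, B steering pump lost, C rudder actuator is down, Followup amplifier is out, Helm transmitter offline, Main changeover valve fails, Upper solenoid block is out}.

3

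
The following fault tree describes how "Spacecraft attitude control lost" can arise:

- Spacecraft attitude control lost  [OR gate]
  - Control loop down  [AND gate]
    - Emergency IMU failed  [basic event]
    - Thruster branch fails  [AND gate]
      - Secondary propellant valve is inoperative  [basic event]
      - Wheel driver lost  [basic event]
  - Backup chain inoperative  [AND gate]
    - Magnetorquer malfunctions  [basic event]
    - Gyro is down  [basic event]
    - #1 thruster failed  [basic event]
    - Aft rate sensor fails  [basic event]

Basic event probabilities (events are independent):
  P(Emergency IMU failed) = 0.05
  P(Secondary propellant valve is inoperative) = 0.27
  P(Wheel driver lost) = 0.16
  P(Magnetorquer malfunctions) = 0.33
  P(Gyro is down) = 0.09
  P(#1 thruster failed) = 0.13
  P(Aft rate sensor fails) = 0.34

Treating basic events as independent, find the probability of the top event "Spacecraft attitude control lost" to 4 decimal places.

0.0035

P(Thruster branch fails) [AND] = 0.27 × 0.16 = 0.043200
P(Control loop down) [AND] = 0.05 × 0.043200 = 0.002160
P(Backup chain inoperative) [AND] = 0.33 × 0.09 × 0.13 × 0.34 = 0.001313
P(Spacecraft attitude control lost) [OR] = 1 − (1−0.002160) × (1−0.001313) = 0.003470
Rounded to 4 decimal places: P(Spacecraft attitude control lost) ≈ 0.0035.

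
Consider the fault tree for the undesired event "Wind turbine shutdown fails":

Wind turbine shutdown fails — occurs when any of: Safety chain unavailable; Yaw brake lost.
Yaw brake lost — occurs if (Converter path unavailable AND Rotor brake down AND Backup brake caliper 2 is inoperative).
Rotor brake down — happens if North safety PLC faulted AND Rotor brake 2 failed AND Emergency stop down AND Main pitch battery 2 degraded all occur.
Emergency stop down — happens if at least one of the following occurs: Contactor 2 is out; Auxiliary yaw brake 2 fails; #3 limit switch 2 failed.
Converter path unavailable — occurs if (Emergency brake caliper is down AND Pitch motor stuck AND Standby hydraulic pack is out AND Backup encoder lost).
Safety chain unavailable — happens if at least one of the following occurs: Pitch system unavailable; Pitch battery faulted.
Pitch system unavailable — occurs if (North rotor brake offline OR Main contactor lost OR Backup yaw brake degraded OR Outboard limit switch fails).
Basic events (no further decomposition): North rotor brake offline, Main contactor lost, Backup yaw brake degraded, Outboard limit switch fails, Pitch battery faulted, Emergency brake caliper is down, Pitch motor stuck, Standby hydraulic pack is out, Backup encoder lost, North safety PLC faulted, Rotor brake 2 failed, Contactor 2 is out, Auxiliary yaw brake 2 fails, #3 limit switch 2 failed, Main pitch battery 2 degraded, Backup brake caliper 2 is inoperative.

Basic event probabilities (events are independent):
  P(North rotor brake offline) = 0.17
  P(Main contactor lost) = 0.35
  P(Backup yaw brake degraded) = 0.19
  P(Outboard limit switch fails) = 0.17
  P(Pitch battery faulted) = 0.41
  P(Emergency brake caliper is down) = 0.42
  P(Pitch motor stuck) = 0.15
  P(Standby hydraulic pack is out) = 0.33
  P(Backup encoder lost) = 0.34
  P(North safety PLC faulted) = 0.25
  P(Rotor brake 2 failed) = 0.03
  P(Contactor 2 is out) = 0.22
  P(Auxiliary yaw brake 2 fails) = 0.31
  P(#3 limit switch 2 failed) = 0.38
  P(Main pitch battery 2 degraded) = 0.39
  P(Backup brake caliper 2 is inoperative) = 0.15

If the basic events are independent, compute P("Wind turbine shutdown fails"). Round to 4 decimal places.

P(Pitch system unavailable) [OR] = 1 − (1−0.17) × (1−0.35) × (1−0.19) × (1−0.17) = 0.637294
P(Safety chain unavailable) [OR] = 1 − (1−0.637294) × (1−0.41) = 0.786003
P(Converter path unavailable) [AND] = 0.42 × 0.15 × 0.33 × 0.34 = 0.007069
P(Emergency stop down) [OR] = 1 − (1−0.22) × (1−0.31) × (1−0.38) = 0.666316
P(Rotor brake down) [AND] = 0.25 × 0.03 × 0.666316 × 0.39 = 0.001949
P(Yaw brake lost) [AND] = 0.007069 × 0.001949 × 0.15 = 0.000002
P(Wind turbine shutdown fails) [OR] = 1 − (1−0.786003) × (1−0.000002) = 0.786003
Rounded to 4 decimal places: P(Wind turbine shutdown fails) ≈ 0.7860.

0.7860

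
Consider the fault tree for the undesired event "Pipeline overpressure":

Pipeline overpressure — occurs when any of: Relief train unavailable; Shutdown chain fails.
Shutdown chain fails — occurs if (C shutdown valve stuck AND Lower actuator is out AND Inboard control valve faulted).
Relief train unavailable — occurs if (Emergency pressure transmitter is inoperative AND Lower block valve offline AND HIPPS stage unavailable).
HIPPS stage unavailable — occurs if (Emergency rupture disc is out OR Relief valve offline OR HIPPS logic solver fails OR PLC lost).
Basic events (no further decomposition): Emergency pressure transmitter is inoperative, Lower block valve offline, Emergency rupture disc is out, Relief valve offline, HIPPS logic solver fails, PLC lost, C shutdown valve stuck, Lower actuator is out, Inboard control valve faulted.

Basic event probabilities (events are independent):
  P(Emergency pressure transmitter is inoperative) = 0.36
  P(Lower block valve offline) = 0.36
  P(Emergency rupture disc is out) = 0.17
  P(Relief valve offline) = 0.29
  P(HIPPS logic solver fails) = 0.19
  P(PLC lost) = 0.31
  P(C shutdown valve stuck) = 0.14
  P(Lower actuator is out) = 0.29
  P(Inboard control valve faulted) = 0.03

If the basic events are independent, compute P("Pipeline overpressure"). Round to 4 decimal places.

P(HIPPS stage unavailable) [OR] = 1 − (1−0.17) × (1−0.29) × (1−0.19) × (1−0.31) = 0.670640
P(Relief train unavailable) [AND] = 0.36 × 0.36 × 0.670640 = 0.086915
P(Shutdown chain fails) [AND] = 0.14 × 0.29 × 0.03 = 0.001218
P(Pipeline overpressure) [OR] = 1 − (1−0.086915) × (1−0.001218) = 0.088027
Rounded to 4 decimal places: P(Pipeline overpressure) ≈ 0.0880.

0.0880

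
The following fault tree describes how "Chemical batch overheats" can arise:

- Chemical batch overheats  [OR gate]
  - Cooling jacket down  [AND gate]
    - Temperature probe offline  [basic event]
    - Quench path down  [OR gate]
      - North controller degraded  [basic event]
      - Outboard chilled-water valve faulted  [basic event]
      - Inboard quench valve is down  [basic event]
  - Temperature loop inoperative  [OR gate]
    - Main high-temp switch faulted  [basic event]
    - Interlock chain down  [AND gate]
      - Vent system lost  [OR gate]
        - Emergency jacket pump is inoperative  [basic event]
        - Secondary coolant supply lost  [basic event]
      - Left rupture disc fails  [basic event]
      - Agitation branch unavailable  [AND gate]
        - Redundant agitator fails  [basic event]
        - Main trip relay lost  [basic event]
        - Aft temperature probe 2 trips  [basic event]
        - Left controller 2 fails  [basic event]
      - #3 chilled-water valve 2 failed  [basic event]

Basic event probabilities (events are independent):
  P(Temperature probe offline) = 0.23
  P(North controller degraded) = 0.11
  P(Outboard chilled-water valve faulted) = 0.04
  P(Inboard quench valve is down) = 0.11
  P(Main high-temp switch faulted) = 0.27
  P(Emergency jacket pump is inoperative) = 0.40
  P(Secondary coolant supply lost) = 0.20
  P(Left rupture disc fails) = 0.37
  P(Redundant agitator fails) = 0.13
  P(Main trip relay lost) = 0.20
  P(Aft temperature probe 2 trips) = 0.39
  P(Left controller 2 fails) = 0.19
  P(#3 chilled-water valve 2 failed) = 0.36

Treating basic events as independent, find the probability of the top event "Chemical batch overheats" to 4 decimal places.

0.3103

P(Quench path down) [OR] = 1 − (1−0.11) × (1−0.04) × (1−0.11) = 0.239584
P(Cooling jacket down) [AND] = 0.23 × 0.239584 = 0.055104
P(Vent system lost) [OR] = 1 − (1−0.40) × (1−0.20) = 0.520000
P(Agitation branch unavailable) [AND] = 0.13 × 0.20 × 0.39 × 0.19 = 0.001927
P(Interlock chain down) [AND] = 0.520000 × 0.37 × 0.001927 × 0.36 = 0.000133
P(Temperature loop inoperative) [OR] = 1 − (1−0.27) × (1−0.000133) = 0.270097
P(Chemical batch overheats) [OR] = 1 − (1−0.055104) × (1−0.270097) = 0.310318
Rounded to 4 decimal places: P(Chemical batch overheats) ≈ 0.3103.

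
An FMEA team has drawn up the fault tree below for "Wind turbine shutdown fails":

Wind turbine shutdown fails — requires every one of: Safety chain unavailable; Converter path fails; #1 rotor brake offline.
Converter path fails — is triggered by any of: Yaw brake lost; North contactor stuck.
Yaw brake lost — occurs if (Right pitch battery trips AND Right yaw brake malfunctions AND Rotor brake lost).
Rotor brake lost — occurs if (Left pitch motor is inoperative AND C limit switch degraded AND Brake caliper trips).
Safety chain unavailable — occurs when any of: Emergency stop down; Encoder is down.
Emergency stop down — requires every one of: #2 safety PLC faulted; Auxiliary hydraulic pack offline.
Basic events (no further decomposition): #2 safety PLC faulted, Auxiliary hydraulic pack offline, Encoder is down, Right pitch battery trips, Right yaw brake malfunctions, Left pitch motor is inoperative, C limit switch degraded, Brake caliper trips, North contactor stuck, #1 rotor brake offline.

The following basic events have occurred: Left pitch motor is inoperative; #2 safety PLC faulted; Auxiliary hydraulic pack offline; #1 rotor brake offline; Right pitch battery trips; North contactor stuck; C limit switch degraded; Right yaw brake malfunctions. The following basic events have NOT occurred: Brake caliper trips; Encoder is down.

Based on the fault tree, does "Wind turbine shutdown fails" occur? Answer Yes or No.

Yes

Emergency stop down [AND]: #2 safety PLC faulted=occurs, Auxiliary hydraulic pack offline=occurs → all inputs occur → occurs.
Safety chain unavailable [OR]: Emergency stop down=occurs, Encoder is down=not → at least one input occurs → occurs.
Rotor brake lost [AND]: Left pitch motor is inoperative=occurs, C limit switch degraded=occurs, Brake caliper trips=not → not all inputs occur → does not occur.
Yaw brake lost [AND]: Right pitch battery trips=occurs, Right yaw brake malfunctions=occurs, Rotor brake lost=not → not all inputs occur → does not occur.
Converter path fails [OR]: Yaw brake lost=not, North contactor stuck=occurs → at least one input occurs → occurs.
Wind turbine shutdown fails [AND]: Safety chain unavailable=occurs, Converter path fails=occurs, #1 rotor brake offline=occurs → all inputs occur → occurs.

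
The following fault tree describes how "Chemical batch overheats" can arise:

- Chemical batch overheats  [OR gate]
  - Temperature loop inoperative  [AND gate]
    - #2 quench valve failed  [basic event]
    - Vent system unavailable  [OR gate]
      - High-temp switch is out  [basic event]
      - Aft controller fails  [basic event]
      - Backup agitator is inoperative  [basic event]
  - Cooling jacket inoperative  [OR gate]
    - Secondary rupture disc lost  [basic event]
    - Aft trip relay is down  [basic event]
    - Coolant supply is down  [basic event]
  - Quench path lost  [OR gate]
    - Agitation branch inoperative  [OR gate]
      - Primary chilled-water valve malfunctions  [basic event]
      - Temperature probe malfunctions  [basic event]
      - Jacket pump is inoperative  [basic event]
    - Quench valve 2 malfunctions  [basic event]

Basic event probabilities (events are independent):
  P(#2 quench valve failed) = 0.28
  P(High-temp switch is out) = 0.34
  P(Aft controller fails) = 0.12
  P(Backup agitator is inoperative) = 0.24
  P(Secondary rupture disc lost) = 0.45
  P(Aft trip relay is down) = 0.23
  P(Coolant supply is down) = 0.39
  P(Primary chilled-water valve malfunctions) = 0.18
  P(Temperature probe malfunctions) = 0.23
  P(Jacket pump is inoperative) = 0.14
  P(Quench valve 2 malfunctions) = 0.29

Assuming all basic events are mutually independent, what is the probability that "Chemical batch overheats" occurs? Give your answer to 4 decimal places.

P(Vent system unavailable) [OR] = 1 − (1−0.34) × (1−0.12) × (1−0.24) = 0.558592
P(Temperature loop inoperative) [AND] = 0.28 × 0.558592 = 0.156406
P(Cooling jacket inoperative) [OR] = 1 − (1−0.45) × (1−0.23) × (1−0.39) = 0.741665
P(Agitation branch inoperative) [OR] = 1 − (1−0.18) × (1−0.23) × (1−0.14) = 0.456996
P(Quench path lost) [OR] = 1 − (1−0.456996) × (1−0.29) = 0.614467
P(Chemical batch overheats) [OR] = 1 − (1−0.156406) × (1−0.741665) × (1−0.614467) = 0.915981
Rounded to 4 decimal places: P(Chemical batch overheats) ≈ 0.9160.

0.9160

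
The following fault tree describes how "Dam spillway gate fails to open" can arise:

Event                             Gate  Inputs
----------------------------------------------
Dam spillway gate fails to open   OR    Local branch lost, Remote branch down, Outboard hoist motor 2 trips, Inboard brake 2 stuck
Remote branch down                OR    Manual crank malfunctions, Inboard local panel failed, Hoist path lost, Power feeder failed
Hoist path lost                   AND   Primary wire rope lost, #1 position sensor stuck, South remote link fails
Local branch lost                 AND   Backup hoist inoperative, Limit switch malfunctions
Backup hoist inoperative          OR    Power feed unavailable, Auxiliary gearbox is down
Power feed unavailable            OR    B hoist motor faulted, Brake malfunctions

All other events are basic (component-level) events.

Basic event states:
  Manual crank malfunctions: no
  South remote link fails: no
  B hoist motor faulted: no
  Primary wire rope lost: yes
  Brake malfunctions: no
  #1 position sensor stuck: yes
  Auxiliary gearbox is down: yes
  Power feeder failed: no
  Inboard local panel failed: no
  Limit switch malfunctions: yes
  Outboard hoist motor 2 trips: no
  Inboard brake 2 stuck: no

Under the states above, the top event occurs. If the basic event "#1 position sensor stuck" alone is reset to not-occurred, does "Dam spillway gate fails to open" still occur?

Counterfactual: set "#1 position sensor stuck" to not occurred.
Power feed unavailable [OR]: B hoist motor faulted=not, Brake malfunctions=not → no input occurs → does not occur.
Backup hoist inoperative [OR]: Power feed unavailable=not, Auxiliary gearbox is down=occurs → at least one input occurs → occurs.
Local branch lost [AND]: Backup hoist inoperative=occurs, Limit switch malfunctions=occurs → all inputs occur → occurs.
Hoist path lost [AND]: Primary wire rope lost=occurs, #1 position sensor stuck=not, South remote link fails=not → not all inputs occur → does not occur.
Remote branch down [OR]: Manual crank malfunctions=not, Inboard local panel failed=not, Hoist path lost=not, Power feeder failed=not → no input occurs → does not occur.
Dam spillway gate fails to open [OR]: Local branch lost=occurs, Remote branch down=not, Outboard hoist motor 2 trips=not, Inboard brake 2 stuck=not → at least one input occurs → occurs.

Yes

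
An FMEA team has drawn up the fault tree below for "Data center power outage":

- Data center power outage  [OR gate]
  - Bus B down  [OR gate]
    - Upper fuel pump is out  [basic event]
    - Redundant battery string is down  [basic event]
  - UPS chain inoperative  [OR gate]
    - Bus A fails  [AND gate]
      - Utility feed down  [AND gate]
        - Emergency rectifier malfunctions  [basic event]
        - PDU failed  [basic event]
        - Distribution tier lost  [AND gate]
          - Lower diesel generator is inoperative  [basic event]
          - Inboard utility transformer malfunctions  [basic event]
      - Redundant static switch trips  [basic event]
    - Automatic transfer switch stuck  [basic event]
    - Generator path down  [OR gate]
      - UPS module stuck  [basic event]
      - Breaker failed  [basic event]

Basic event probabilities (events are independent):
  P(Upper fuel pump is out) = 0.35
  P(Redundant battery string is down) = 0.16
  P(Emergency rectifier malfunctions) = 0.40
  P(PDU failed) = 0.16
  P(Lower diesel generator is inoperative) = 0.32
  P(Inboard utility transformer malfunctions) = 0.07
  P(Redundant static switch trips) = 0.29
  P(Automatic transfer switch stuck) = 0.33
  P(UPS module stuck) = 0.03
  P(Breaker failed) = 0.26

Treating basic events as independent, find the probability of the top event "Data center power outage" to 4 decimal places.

0.7375

P(Bus B down) [OR] = 1 − (1−0.35) × (1−0.16) = 0.454000
P(Distribution tier lost) [AND] = 0.32 × 0.07 = 0.022400
P(Utility feed down) [AND] = 0.40 × 0.16 × 0.022400 = 0.001434
P(Bus A fails) [AND] = 0.001434 × 0.29 = 0.000416
P(Generator path down) [OR] = 1 − (1−0.03) × (1−0.26) = 0.282200
P(UPS chain inoperative) [OR] = 1 − (1−0.000416) × (1−0.33) × (1−0.282200) = 0.519274
P(Data center power outage) [OR] = 1 − (1−0.454000) × (1−0.519274) = 0.737524
Rounded to 4 decimal places: P(Data center power outage) ≈ 0.7375.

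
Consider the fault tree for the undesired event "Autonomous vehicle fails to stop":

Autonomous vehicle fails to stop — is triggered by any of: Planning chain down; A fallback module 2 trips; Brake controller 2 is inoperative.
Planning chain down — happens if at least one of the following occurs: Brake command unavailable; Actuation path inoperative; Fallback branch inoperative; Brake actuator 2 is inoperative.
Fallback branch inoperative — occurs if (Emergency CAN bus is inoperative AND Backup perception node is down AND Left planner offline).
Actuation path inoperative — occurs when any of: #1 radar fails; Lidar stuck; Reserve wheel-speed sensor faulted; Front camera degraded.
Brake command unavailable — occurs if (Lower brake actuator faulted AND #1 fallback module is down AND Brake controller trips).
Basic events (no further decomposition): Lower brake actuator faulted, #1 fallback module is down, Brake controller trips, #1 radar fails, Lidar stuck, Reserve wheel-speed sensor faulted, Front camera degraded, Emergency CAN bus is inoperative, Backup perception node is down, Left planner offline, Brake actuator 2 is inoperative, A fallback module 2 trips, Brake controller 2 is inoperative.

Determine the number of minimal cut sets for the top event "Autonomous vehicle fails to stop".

9

Brake command unavailable [AND]: one cut set from each child combined → 1 × 1 × 1 = 1 cut set(s).
Actuation path inoperative [OR]: union of children's cut sets → 4 cut set(s).
Fallback branch inoperative [AND]: one cut set from each child combined → 1 × 1 × 1 = 1 cut set(s).
Planning chain down [OR]: union of children's cut sets → 7 cut set(s).
Autonomous vehicle fails to stop [OR]: union of children's cut sets → 9 cut set(s).
Minimal cut sets: {#1 fallback module is down, Brake controller trips, Lower brake actuator faulted}; {#1 radar fails}; {Lidar stuck}; {Reserve wheel-speed sensor faulted}; {Front camera degraded}; {Backup perception node is down, Emergency CAN bus is inoperative, Left planner offline}; {Brake actuator 2 is inoperative}; {A fallback module 2 trips}; {Brake controller 2 is inoperative}.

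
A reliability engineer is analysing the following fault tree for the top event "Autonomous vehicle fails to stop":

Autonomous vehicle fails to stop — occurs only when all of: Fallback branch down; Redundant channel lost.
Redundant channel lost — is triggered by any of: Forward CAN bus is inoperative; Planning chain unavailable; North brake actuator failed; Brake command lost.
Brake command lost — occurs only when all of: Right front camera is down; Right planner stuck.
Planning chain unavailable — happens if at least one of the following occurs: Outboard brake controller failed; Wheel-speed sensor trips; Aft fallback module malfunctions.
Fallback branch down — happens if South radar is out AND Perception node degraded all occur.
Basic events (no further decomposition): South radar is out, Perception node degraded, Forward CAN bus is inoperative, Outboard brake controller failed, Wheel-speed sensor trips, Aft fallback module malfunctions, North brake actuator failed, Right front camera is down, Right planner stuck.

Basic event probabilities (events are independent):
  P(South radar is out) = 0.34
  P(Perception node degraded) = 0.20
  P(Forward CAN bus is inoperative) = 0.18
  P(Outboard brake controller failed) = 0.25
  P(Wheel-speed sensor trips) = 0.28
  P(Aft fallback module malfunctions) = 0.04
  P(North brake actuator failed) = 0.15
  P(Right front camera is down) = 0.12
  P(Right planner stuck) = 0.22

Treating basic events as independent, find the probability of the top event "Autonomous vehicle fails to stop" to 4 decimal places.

P(Fallback branch down) [AND] = 0.34 × 0.20 = 0.068000
P(Planning chain unavailable) [OR] = 1 − (1−0.25) × (1−0.28) × (1−0.04) = 0.481600
P(Brake command lost) [AND] = 0.12 × 0.22 = 0.026400
P(Redundant channel lost) [OR] = 1 − (1−0.18) × (1−0.481600) × (1−0.15) × (1−0.026400) = 0.648214
P(Autonomous vehicle fails to stop) [AND] = 0.068000 × 0.648214 = 0.044079
Rounded to 4 decimal places: P(Autonomous vehicle fails to stop) ≈ 0.0441.

0.0441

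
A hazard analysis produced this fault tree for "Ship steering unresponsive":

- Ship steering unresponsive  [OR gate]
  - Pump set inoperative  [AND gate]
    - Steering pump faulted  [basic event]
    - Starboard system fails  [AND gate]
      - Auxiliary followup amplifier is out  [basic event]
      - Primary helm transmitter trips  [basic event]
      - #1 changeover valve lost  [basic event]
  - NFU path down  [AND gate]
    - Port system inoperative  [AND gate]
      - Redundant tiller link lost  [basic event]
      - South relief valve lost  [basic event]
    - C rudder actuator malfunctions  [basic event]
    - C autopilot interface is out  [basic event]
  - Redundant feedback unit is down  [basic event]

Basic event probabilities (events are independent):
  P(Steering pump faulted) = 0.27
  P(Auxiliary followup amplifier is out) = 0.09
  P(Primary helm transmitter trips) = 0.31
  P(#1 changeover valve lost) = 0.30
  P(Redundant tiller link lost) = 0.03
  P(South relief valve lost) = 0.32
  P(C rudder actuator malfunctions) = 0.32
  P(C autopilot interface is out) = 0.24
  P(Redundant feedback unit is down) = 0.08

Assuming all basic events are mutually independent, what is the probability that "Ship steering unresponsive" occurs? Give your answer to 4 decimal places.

0.0828

P(Starboard system fails) [AND] = 0.09 × 0.31 × 0.30 = 0.008370
P(Pump set inoperative) [AND] = 0.27 × 0.008370 = 0.002260
P(Port system inoperative) [AND] = 0.03 × 0.32 = 0.009600
P(NFU path down) [AND] = 0.009600 × 0.32 × 0.24 = 0.000737
P(Ship steering unresponsive) [OR] = 1 − (1−0.002260) × (1−0.000737) × (1−0.08) = 0.082756
Rounded to 4 decimal places: P(Ship steering unresponsive) ≈ 0.0828.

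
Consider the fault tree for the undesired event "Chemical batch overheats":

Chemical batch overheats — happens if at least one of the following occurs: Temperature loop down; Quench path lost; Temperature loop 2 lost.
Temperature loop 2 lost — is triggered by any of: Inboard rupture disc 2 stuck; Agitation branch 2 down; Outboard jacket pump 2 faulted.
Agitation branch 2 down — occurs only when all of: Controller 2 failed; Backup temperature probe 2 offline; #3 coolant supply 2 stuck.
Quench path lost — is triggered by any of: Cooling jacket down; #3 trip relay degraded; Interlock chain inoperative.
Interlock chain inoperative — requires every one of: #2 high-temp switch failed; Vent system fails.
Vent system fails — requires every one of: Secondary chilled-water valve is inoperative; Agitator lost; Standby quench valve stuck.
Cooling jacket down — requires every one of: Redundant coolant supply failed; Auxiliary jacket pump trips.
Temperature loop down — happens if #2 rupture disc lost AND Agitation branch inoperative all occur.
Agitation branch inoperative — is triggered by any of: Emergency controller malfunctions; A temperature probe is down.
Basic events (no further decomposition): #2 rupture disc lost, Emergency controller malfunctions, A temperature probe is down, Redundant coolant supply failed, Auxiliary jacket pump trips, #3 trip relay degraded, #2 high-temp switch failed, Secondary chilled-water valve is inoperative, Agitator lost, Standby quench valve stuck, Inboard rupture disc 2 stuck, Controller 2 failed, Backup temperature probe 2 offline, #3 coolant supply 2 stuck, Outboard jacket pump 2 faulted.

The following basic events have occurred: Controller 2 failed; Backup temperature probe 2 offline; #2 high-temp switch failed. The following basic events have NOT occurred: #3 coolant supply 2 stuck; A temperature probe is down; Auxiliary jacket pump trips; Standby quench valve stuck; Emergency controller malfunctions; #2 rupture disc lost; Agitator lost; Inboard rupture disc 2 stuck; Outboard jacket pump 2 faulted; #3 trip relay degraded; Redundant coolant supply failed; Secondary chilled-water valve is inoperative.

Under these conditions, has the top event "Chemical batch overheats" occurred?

Agitation branch inoperative [OR]: Emergency controller malfunctions=not, A temperature probe is down=not → no input occurs → does not occur.
Temperature loop down [AND]: #2 rupture disc lost=not, Agitation branch inoperative=not → not all inputs occur → does not occur.
Cooling jacket down [AND]: Redundant coolant supply failed=not, Auxiliary jacket pump trips=not → not all inputs occur → does not occur.
Vent system fails [AND]: Secondary chilled-water valve is inoperative=not, Agitator lost=not, Standby quench valve stuck=not → not all inputs occur → does not occur.
Interlock chain inoperative [AND]: #2 high-temp switch failed=occurs, Vent system fails=not → not all inputs occur → does not occur.
Quench path lost [OR]: Cooling jacket down=not, #3 trip relay degraded=not, Interlock chain inoperative=not → no input occurs → does not occur.
Agitation branch 2 down [AND]: Controller 2 failed=occurs, Backup temperature probe 2 offline=occurs, #3 coolant supply 2 stuck=not → not all inputs occur → does not occur.
Temperature loop 2 lost [OR]: Inboard rupture disc 2 stuck=not, Agitation branch 2 down=not, Outboard jacket pump 2 faulted=not → no input occurs → does not occur.
Chemical batch overheats [OR]: Temperature loop down=not, Quench path lost=not, Temperature loop 2 lost=not → no input occurs → does not occur.

No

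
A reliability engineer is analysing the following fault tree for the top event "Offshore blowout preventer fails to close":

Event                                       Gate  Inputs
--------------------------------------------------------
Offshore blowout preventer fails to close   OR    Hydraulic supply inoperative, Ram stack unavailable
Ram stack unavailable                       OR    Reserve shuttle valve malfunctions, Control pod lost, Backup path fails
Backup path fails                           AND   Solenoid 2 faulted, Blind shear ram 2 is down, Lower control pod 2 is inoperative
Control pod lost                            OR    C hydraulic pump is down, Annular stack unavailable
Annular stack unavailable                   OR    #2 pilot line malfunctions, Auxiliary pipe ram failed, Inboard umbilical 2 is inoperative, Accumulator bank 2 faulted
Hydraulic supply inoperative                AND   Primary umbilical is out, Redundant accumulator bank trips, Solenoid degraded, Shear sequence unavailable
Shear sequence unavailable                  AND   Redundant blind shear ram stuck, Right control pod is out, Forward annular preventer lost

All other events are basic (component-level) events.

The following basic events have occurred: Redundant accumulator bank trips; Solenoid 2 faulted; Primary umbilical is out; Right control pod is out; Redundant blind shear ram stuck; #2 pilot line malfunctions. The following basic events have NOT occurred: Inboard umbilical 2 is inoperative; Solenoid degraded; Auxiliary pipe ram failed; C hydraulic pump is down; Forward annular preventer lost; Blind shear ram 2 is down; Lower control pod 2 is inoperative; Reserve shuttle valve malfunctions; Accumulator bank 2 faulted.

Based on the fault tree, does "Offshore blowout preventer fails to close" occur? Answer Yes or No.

Yes

Shear sequence unavailable [AND]: Redundant blind shear ram stuck=occurs, Right control pod is out=occurs, Forward annular preventer lost=not → not all inputs occur → does not occur.
Hydraulic supply inoperative [AND]: Primary umbilical is out=occurs, Redundant accumulator bank trips=occurs, Solenoid degraded=not, Shear sequence unavailable=not → not all inputs occur → does not occur.
Annular stack unavailable [OR]: #2 pilot line malfunctions=occurs, Auxiliary pipe ram failed=not, Inboard umbilical 2 is inoperative=not, Accumulator bank 2 faulted=not → at least one input occurs → occurs.
Control pod lost [OR]: C hydraulic pump is down=not, Annular stack unavailable=occurs → at least one input occurs → occurs.
Backup path fails [AND]: Solenoid 2 faulted=occurs, Blind shear ram 2 is down=not, Lower control pod 2 is inoperative=not → not all inputs occur → does not occur.
Ram stack unavailable [OR]: Reserve shuttle valve malfunctions=not, Control pod lost=occurs, Backup path fails=not → at least one input occurs → occurs.
Offshore blowout preventer fails to close [OR]: Hydraulic supply inoperative=not, Ram stack unavailable=occurs → at least one input occurs → occurs.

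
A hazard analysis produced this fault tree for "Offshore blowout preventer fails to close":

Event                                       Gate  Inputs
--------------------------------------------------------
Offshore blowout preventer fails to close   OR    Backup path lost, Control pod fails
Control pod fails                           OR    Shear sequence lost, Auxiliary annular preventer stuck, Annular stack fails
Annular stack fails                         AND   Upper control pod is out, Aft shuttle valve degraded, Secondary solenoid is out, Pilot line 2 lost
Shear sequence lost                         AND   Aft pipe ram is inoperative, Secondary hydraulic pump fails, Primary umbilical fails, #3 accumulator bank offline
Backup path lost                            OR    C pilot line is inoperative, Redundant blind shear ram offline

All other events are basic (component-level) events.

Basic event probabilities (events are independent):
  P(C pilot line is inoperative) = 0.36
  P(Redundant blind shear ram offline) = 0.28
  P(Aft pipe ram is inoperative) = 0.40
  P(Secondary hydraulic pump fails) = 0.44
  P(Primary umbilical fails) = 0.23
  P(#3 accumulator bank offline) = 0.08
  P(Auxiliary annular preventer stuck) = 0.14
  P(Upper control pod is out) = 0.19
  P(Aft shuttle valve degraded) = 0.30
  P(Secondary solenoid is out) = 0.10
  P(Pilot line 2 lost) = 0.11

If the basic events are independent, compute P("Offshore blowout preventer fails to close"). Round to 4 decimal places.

0.6052

P(Backup path lost) [OR] = 1 − (1−0.36) × (1−0.28) = 0.539200
P(Shear sequence lost) [AND] = 0.40 × 0.44 × 0.23 × 0.08 = 0.003238
P(Annular stack fails) [AND] = 0.19 × 0.30 × 0.10 × 0.11 = 0.000627
P(Control pod fails) [OR] = 1 − (1−0.003238) × (1−0.14) × (1−0.000627) = 0.143322
P(Offshore blowout preventer fails to close) [OR] = 1 − (1−0.539200) × (1−0.143322) = 0.605243
Rounded to 4 decimal places: P(Offshore blowout preventer fails to close) ≈ 0.6052.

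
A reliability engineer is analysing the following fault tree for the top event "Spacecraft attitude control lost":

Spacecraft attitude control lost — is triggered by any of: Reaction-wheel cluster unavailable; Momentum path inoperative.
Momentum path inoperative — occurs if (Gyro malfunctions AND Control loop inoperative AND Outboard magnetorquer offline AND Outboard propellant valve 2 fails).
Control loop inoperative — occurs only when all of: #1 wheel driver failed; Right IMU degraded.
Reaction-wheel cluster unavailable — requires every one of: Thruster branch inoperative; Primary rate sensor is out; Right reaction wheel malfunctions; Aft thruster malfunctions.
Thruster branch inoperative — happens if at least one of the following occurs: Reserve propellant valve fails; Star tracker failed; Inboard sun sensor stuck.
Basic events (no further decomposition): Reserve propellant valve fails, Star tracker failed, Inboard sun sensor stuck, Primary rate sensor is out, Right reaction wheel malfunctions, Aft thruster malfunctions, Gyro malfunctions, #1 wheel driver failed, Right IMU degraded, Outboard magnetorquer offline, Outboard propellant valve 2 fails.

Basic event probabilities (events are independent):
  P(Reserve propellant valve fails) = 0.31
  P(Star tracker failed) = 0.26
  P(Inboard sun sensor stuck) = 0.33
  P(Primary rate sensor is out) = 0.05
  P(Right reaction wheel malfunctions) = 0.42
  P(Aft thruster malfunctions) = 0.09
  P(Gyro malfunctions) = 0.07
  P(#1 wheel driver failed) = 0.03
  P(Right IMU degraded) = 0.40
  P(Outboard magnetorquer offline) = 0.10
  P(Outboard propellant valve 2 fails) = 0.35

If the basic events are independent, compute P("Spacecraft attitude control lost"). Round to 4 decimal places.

0.0013

P(Thruster branch inoperative) [OR] = 1 − (1−0.31) × (1−0.26) × (1−0.33) = 0.657898
P(Reaction-wheel cluster unavailable) [AND] = 0.657898 × 0.05 × 0.42 × 0.09 = 0.001243
P(Control loop inoperative) [AND] = 0.03 × 0.40 = 0.012000
P(Momentum path inoperative) [AND] = 0.07 × 0.012000 × 0.10 × 0.35 = 0.000029
P(Spacecraft attitude control lost) [OR] = 1 − (1−0.001243) × (1−0.000029) = 0.001272
Rounded to 4 decimal places: P(Spacecraft attitude control lost) ≈ 0.0013.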